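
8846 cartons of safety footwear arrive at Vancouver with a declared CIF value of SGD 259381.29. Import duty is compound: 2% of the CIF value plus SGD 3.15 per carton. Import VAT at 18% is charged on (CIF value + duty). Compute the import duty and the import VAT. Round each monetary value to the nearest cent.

Import duty: SGD 33052.53; import VAT: SGD 52638.09

Ad valorem component: 259381.29 × 2% = 5187.63
Specific component: 8846 × 3.15 = 27864.90
Import duty = 5187.63 + 27864.90 = 33052.53
VAT base = CIF + duty = 259381.29 + 33052.53 = 292433.82
Import VAT = 292433.82 × 18% = 52638.09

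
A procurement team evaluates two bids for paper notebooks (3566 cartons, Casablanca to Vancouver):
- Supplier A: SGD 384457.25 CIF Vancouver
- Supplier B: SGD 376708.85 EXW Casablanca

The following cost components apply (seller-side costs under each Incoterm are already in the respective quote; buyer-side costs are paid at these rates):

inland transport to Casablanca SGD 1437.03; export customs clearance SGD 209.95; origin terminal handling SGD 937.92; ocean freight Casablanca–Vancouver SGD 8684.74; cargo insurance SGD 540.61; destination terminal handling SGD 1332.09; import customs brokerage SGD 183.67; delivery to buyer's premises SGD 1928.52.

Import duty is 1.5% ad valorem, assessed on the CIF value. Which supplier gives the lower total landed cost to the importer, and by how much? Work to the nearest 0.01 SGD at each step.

Supplier A (CIF):
The CIF price already equals the CIF value: 384457.25
Import duty = 384457.25 × 1.5% = 5766.86
Buyer bears (A): 1332.09 + 183.67 + 1928.52 = 3444.28
Landed cost (A) = invoice 384457.25 + 3444.28 + duty 5766.86 = 393668.39
Supplier B (EXW):
CIF value = EXW price + inland to port + export clearance + origin terminal + freight + insurance = 376708.85 + 1437.03 + 209.95 + 937.92 + 8684.74 + 540.61 = 388519.10
Import duty = 388519.10 × 1.5% = 5827.79
Buyer bears (B): 1437.03 + 209.95 + 937.92 + 8684.74 + 540.61 + 1332.09 + 183.67 + 1928.52 = 15254.53
Landed cost (B) = invoice 376708.85 + 15254.53 + duty 5827.79 = 397791.17
Difference = |393668.39 − 397791.17| = 4122.78

Supplier A is cheaper by SGD 4122.78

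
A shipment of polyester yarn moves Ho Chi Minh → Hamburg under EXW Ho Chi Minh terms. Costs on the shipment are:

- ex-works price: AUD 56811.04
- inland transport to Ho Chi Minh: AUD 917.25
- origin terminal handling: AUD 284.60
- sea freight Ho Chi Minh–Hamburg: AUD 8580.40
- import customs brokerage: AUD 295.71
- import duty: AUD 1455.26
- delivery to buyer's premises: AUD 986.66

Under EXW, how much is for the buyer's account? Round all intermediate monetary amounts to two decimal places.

EXW: the seller makes goods available at their premises; the buyer bears all onward costs.
Seller's account: goods 56811.04 = 56811.04
Buyer's account: inland to port 917.25 + origin terminal 284.60 + freight 8580.40 + brokerage 295.71 + duty 1455.26 + delivery 986.66 = 12519.88

Buyer's account: AUD 12519.88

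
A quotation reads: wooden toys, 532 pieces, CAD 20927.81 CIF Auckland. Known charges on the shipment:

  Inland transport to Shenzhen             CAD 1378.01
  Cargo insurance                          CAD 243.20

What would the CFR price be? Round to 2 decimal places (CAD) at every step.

CFR price: CAD 20684.61

Not relevant to the conversion: inland to port — on the seller under both CIF and CFR; already in the CIF price and stays in the CFR price.
From CIF to CFR, the seller no longer bears: insurance.
CFR price = 20927.81 − 243.20 = 20684.61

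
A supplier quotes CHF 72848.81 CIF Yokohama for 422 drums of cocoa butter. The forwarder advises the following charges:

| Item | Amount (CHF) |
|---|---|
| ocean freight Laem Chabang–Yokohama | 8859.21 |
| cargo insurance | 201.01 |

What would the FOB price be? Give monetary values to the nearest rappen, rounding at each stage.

From CIF to FOB, the seller no longer bears: freight, insurance.
FOB price = 72848.81 − 8859.21 − 201.01 = 63788.59

FOB price: CHF 63788.59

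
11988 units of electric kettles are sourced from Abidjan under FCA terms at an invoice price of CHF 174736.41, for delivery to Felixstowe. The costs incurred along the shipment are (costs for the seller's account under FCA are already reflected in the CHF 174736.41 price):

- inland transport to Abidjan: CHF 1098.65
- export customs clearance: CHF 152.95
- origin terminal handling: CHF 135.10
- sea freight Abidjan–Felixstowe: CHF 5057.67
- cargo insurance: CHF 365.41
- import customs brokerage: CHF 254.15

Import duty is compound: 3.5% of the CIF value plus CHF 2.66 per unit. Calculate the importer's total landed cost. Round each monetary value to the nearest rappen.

FCA: the seller delivers export-cleared goods to the carrier; the buyer bears costs from that point.
Already in the invoice (seller's account under FCA): inland to port, export clearance — exclude.
CIF value = FCA price + origin terminal + freight + insurance = 174736.41 + 135.10 + 5057.67 + 365.41 = 180294.59
Ad valorem component: 180294.59 × 3.5% = 6310.31
Specific component: 11988 × 2.66 = 31888.08
Import duty = 6310.31 + 31888.08 = 38198.39
Buyer bears: origin terminal 135.10 + freight 5057.67 + insurance 365.41 + brokerage 254.15 + duty 38198.39 = 44010.72
Landed cost = invoice 174736.41 + 44010.72 = 218747.13

Total landed cost: CHF 218747.13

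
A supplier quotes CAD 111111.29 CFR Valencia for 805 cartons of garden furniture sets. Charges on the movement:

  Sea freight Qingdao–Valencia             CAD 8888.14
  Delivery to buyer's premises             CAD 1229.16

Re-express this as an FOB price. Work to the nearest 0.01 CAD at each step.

Not relevant to the conversion: delivery — on the buyer under both terms; not part of either seller's price.
From CFR to FOB, the seller no longer bears: freight.
FOB price = 111111.29 − 8888.14 = 102223.15

FOB price: CAD 102223.15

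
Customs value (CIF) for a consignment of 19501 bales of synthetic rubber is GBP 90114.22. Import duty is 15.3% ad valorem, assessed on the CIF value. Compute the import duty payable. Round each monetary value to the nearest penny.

Import duty = 90114.22 × 15.3% = 13787.48

Import duty: GBP 13787.48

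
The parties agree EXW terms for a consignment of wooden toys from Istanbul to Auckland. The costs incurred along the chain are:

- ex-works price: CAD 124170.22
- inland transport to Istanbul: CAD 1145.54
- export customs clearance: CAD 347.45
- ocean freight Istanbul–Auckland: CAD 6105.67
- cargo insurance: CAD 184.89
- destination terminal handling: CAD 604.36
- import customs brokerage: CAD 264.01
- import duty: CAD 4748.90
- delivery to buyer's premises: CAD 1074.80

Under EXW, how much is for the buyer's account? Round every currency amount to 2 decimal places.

Buyer's account: CAD 14475.62

EXW: the seller makes goods available at their premises; the buyer bears all onward costs.
Seller's account: goods 124170.22 = 124170.22
Buyer's account: inland to port 1145.54 + export clearance 347.45 + freight 6105.67 + insurance 184.89 + destination terminal 604.36 + brokerage 264.01 + duty 4748.90 + delivery 1074.80 = 14475.62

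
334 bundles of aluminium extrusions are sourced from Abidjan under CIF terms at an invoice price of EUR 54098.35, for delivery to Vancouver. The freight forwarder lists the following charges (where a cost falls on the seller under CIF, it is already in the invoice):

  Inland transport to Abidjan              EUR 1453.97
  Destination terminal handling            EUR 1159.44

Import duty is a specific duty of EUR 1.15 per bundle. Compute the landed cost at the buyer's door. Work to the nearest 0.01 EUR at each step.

CIF: the seller pays costs through ocean freight and marine insurance to the destination port.
Already in the invoice (seller's account under CIF): inland to port — exclude.
The CIF price already equals the CIF value: 54098.35
Import duty = 334 × 1.15 = 384.10
Buyer bears: destination terminal 1159.44 + duty 384.10 = 1543.54
Landed cost = invoice 54098.35 + 1543.54 = 55641.89

Total landed cost: EUR 55641.89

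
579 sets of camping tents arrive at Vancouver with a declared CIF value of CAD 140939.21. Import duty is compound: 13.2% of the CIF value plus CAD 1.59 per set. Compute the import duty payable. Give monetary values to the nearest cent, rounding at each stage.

Ad valorem component: 140939.21 × 13.2% = 18603.98
Specific component: 579 × 1.59 = 920.61
Import duty = 18603.98 + 920.61 = 19524.59

Import duty: CAD 19524.59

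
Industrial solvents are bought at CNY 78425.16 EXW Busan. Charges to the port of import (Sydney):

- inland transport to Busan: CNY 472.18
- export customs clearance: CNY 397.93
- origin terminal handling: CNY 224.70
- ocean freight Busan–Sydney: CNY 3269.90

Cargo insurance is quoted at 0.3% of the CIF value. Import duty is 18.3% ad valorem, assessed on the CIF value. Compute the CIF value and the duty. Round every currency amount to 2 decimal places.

CIF value: CNY 83038.99; import duty: CNY 15196.14

Let C be the CIF value. C = EXW price + pre-shipment costs + freight + 0.3% × C
C − 0.3% × C = 78425.16 + 472.18 + 397.93 + 224.70 + 3269.90
0.997 × C = 82789.87
C = 82789.87 / 0.997 = 83038.99
Insurance premium = 0.3% × 83038.99 = 249.12
Import duty = 83038.99 × 18.3% = 15196.14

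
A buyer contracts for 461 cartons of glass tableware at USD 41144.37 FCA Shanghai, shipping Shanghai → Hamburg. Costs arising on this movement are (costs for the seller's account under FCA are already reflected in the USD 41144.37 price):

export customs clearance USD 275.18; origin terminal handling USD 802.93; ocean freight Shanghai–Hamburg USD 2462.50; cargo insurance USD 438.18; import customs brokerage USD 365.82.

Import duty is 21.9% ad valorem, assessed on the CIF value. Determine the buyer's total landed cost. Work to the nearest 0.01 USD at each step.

FCA: the seller delivers export-cleared goods to the carrier; the buyer bears costs from that point.
Already in the invoice (seller's account under FCA): export clearance — exclude.
CIF value = FCA price + origin terminal + freight + insurance = 41144.37 + 802.93 + 2462.50 + 438.18 = 44847.98
Import duty = 44847.98 × 21.9% = 9821.71
Buyer bears: origin terminal 802.93 + freight 2462.50 + insurance 438.18 + brokerage 365.82 + duty 9821.71 = 13891.14
Landed cost = invoice 41144.37 + 13891.14 = 55035.51

Total landed cost: USD 55035.51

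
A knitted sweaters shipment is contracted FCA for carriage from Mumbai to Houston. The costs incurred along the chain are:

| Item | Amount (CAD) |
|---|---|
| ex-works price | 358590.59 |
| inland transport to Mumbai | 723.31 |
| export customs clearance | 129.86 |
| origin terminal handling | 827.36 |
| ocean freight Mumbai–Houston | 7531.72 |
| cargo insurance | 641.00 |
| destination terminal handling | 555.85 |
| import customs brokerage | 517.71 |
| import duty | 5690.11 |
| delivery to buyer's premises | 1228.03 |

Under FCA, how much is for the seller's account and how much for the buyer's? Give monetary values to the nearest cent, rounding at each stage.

Seller: CAD 359443.76; buyer: CAD 16991.78

FCA: the seller delivers export-cleared goods to the carrier; the buyer bears costs from that point.
Seller's account: goods 358590.59 + inland to port 723.31 + export clearance 129.86 = 359443.76
Buyer's account: origin terminal 827.36 + freight 7531.72 + insurance 641.00 + destination terminal 555.85 + brokerage 517.71 + duty 5690.11 + delivery 1228.03 = 16991.78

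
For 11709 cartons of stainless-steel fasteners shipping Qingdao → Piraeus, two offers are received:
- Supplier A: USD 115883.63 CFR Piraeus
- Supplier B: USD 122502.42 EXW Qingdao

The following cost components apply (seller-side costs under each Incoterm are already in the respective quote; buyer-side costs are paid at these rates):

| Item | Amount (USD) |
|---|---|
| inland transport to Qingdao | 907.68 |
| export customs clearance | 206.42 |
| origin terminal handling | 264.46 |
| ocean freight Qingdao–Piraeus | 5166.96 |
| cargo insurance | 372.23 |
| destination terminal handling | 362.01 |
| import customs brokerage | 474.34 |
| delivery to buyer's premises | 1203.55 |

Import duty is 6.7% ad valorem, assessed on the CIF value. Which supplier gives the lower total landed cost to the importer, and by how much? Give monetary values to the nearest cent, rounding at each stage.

Supplier A is cheaper by USD 14046.32

Supplier A (CFR):
CIF value = CFR price + insurance = 115883.63 + 372.23 = 116255.86
Import duty = 116255.86 × 6.7% = 7789.14
Buyer bears (A): 372.23 + 362.01 + 474.34 + 1203.55 = 2412.13
Landed cost (A) = invoice 115883.63 + 2412.13 + duty 7789.14 = 126084.90
Supplier B (EXW):
CIF value = EXW price + inland to port + export clearance + origin terminal + freight + insurance = 122502.42 + 907.68 + 206.42 + 264.46 + 5166.96 + 372.23 = 129420.17
Import duty = 129420.17 × 6.7% = 8671.15
Buyer bears (B): 907.68 + 206.42 + 264.46 + 5166.96 + 372.23 + 362.01 + 474.34 + 1203.55 = 8957.65
Landed cost (B) = invoice 122502.42 + 8957.65 + duty 8671.15 = 140131.22
Difference = |126084.90 − 140131.22| = 14046.32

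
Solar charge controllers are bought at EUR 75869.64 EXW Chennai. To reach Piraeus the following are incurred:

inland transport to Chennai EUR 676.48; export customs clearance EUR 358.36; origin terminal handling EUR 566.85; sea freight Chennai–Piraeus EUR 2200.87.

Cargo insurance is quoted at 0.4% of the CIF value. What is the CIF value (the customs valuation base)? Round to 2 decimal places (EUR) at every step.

CIF value: EUR 79992.17

Let C be the CIF value. C = EXW price + pre-shipment costs + freight + 0.4% × C
C − 0.4% × C = 75869.64 + 676.48 + 358.36 + 566.85 + 2200.87
0.996 × C = 79672.20
C = 79672.20 / 0.996 = 79992.17
Insurance premium = 0.4% × 79992.17 = 319.97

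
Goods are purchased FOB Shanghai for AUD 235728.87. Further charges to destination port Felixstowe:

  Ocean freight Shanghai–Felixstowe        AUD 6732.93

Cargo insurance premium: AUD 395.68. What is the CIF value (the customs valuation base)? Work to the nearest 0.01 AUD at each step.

CIF = FOB price + freight + insurance
CIF = 235728.87 + 6732.93 + 395.68 = 242857.48

CIF value: AUD 242857.48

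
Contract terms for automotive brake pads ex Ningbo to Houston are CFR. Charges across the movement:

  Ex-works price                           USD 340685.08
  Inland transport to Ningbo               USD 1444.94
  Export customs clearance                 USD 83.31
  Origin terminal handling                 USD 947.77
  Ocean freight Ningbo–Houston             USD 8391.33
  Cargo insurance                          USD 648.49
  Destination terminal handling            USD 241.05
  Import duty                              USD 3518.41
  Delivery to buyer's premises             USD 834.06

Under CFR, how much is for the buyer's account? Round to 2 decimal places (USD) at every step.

Buyer's account: USD 5242.01

CFR: the seller pays costs through ocean freight to the destination port, but not insurance.
Seller's account: goods 340685.08 + inland to port 1444.94 + export clearance 83.31 + origin terminal 947.77 + freight 8391.33 = 351552.43
Buyer's account: insurance 648.49 + destination terminal 241.05 + duty 3518.41 + delivery 834.06 = 5242.01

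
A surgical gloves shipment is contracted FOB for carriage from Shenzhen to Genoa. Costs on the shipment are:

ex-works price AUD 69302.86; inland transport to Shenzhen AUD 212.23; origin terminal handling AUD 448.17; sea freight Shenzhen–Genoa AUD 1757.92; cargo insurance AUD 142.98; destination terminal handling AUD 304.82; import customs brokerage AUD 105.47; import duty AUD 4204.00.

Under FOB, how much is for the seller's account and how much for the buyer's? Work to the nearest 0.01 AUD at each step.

FOB: the seller bears costs until goods are on board at the origin port; the buyer bears freight, insurance and all costs thereafter.
Seller's account: goods 69302.86 + inland to port 212.23 + origin terminal 448.17 = 69963.26
Buyer's account: freight 1757.92 + insurance 142.98 + destination terminal 304.82 + brokerage 105.47 + duty 4204.00 = 6515.19

Seller: AUD 69963.26; buyer: AUD 6515.19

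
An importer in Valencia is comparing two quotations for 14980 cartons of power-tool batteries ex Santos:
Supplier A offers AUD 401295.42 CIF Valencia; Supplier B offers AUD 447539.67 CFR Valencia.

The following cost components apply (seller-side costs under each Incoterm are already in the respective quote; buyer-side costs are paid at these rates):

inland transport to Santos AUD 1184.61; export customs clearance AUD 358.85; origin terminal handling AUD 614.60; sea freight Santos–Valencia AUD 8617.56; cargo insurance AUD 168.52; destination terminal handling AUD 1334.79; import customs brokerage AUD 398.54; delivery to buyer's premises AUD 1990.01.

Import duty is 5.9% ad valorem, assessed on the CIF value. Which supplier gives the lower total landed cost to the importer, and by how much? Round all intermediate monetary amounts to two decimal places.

Supplier A (CIF):
The CIF price already equals the CIF value: 401295.42
Import duty = 401295.42 × 5.9% = 23676.43
Buyer bears (A): 1334.79 + 398.54 + 1990.01 = 3723.34
Landed cost (A) = invoice 401295.42 + 3723.34 + duty 23676.43 = 428695.19
Supplier B (CFR):
CIF value = CFR price + insurance = 447539.67 + 168.52 = 447708.19
Import duty = 447708.19 × 5.9% = 26414.78
Buyer bears (B): 168.52 + 1334.79 + 398.54 + 1990.01 = 3891.86
Landed cost (B) = invoice 447539.67 + 3891.86 + duty 26414.78 = 477846.31
Difference = |428695.19 − 477846.31| = 49151.12

Supplier A is cheaper by AUD 49151.12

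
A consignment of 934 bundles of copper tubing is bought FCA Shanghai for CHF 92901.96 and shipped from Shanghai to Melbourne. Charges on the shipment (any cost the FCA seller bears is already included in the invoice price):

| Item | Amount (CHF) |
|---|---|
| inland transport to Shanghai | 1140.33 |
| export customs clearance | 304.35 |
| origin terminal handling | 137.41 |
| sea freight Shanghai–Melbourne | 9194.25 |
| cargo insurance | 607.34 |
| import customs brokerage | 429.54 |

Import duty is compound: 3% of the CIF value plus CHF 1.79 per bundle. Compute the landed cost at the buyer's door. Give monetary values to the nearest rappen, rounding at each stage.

Total landed cost: CHF 108027.59

FCA: the seller delivers export-cleared goods to the carrier; the buyer bears costs from that point.
Already in the invoice (seller's account under FCA): inland to port, export clearance — exclude.
CIF value = FCA price + origin terminal + freight + insurance = 92901.96 + 137.41 + 9194.25 + 607.34 = 102840.96
Ad valorem component: 102840.96 × 3% = 3085.23
Specific component: 934 × 1.79 = 1671.86
Import duty = 3085.23 + 1671.86 = 4757.09
Buyer bears: origin terminal 137.41 + freight 9194.25 + insurance 607.34 + brokerage 429.54 + duty 4757.09 = 15125.63
Landed cost = invoice 92901.96 + 15125.63 = 108027.59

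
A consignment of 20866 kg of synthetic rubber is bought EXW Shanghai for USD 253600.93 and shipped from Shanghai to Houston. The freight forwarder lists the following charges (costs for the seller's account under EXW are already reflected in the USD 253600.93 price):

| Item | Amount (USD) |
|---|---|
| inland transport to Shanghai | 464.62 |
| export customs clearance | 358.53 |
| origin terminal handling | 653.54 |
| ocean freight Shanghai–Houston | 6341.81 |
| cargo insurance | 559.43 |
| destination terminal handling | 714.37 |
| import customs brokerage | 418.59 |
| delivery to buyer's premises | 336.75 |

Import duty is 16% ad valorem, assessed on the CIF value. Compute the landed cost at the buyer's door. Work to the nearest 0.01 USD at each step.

EXW: the seller makes goods available at their premises; the buyer bears all onward costs.
CIF value = EXW price + inland to port + export clearance + origin terminal + freight + insurance = 253600.93 + 464.62 + 358.53 + 653.54 + 6341.81 + 559.43 = 261978.86
Import duty = 261978.86 × 16% = 41916.62
Buyer bears: inland to port 464.62 + export clearance 358.53 + origin terminal 653.54 + freight 6341.81 + insurance 559.43 + destination terminal 714.37 + brokerage 418.59 + delivery 336.75 + duty 41916.62 = 51764.26
Landed cost = invoice 253600.93 + 51764.26 = 305365.19

Total landed cost: USD 305365.19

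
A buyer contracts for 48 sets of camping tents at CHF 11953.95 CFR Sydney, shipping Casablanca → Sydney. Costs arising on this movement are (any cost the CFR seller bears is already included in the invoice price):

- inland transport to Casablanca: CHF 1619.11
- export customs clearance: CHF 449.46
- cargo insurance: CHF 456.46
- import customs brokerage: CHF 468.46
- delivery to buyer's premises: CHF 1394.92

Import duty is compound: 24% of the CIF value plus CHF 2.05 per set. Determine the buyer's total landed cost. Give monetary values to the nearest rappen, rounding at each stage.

Total landed cost: CHF 17350.69

CFR: the seller pays costs through ocean freight to the destination port, but not insurance.
Already in the invoice (seller's account under CFR): inland to port, export clearance — exclude.
CIF value = CFR price + insurance = 11953.95 + 456.46 = 12410.41
Ad valorem component: 12410.41 × 24% = 2978.50
Specific component: 48 × 2.05 = 98.40
Import duty = 2978.50 + 98.40 = 3076.90
Buyer bears: insurance 456.46 + brokerage 468.46 + delivery 1394.92 + duty 3076.90 = 5396.74
Landed cost = invoice 11953.95 + 5396.74 = 17350.69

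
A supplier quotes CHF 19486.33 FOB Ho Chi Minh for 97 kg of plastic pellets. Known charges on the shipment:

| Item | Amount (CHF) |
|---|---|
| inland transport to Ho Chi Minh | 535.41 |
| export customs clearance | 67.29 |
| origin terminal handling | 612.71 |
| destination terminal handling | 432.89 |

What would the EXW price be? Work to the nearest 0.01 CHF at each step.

Not relevant to the conversion: destination terminal — on the buyer under both terms; not part of either seller's price.
From FOB to EXW, the seller no longer bears: inland to port, export clearance, origin terminal.
EXW price = 19486.33 − 535.41 − 67.29 − 612.71 = 18270.92

EXW price: CHF 18270.92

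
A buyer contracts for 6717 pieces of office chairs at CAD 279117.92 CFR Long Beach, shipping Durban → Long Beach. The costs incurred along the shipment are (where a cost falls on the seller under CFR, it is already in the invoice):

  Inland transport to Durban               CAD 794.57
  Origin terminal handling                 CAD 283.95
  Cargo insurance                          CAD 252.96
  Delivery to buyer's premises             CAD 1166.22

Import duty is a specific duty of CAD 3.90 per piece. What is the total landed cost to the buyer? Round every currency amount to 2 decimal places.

Total landed cost: CAD 306733.40

CFR: the seller pays costs through ocean freight to the destination port, but not insurance.
Already in the invoice (seller's account under CFR): inland to port, origin terminal — exclude.
CIF value = CFR price + insurance = 279117.92 + 252.96 = 279370.88
Import duty = 6717 × 3.90 = 26196.30
Buyer bears: insurance 252.96 + delivery 1166.22 + duty 26196.30 = 27615.48
Landed cost = invoice 279117.92 + 27615.48 = 306733.40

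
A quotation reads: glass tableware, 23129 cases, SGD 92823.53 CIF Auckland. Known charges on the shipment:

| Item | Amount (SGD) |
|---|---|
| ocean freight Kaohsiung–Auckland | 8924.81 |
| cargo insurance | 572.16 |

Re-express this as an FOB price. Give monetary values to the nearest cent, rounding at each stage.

From CIF to FOB, the seller no longer bears: freight, insurance.
FOB price = 92823.53 − 8924.81 − 572.16 = 83326.56

FOB price: SGD 83326.56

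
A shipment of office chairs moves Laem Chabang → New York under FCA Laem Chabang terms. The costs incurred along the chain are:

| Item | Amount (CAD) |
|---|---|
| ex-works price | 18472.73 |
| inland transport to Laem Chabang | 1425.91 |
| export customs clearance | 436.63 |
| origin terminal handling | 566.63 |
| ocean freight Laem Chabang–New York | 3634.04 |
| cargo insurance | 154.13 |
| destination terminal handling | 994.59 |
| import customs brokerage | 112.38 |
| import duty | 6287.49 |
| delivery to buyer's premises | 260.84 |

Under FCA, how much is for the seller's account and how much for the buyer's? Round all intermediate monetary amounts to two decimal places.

Seller: CAD 20335.27; buyer: CAD 12010.10

FCA: the seller delivers export-cleared goods to the carrier; the buyer bears costs from that point.
Seller's account: goods 18472.73 + inland to port 1425.91 + export clearance 436.63 = 20335.27
Buyer's account: origin terminal 566.63 + freight 3634.04 + insurance 154.13 + destination terminal 994.59 + brokerage 112.38 + duty 6287.49 + delivery 260.84 = 12010.10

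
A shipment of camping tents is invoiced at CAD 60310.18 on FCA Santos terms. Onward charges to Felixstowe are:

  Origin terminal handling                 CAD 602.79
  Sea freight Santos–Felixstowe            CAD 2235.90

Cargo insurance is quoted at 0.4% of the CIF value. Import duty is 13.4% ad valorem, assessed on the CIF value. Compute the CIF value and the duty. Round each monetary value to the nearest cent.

CIF value: CAD 63402.48; import duty: CAD 8495.93

Let C be the CIF value. C = FCA price + pre-shipment costs + freight + 0.4% × C
C − 0.4% × C = 60310.18 + 602.79 + 2235.90
0.996 × C = 63148.87
C = 63148.87 / 0.996 = 63402.48
Insurance premium = 0.4% × 63402.48 = 253.61
Import duty = 63402.48 × 13.4% = 8495.93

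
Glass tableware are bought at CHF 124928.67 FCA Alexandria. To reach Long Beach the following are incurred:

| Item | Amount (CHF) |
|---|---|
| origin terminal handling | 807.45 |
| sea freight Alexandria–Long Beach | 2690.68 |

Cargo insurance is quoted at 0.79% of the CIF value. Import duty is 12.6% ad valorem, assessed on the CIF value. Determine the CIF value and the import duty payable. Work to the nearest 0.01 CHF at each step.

CIF value: CHF 129449.45; import duty: CHF 16310.63

Let C be the CIF value. C = FCA price + pre-shipment costs + freight + 0.79% × C
C − 0.79% × C = 124928.67 + 807.45 + 2690.68
0.9921 × C = 128426.80
C = 128426.80 / 0.9921 = 129449.45
Insurance premium = 0.79% × 129449.45 = 1022.65
Import duty = 129449.45 × 12.6% = 16310.63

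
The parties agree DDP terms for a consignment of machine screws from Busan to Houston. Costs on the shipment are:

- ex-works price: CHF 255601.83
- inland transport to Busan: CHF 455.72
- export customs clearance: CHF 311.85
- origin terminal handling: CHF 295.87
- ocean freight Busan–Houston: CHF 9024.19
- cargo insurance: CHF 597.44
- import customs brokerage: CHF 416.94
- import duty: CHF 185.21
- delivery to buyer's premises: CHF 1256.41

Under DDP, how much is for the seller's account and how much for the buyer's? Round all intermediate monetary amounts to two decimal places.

DDP: the seller bears all costs including import duty.
Seller's account: goods 255601.83 + inland to port 455.72 + export clearance 311.85 + origin terminal 295.87 + freight 9024.19 + insurance 597.44 + brokerage 416.94 + duty 185.21 + delivery 1256.41 = 268145.46
Buyer's account: 0.00

Seller: CHF 268145.46; buyer: CHF 0.00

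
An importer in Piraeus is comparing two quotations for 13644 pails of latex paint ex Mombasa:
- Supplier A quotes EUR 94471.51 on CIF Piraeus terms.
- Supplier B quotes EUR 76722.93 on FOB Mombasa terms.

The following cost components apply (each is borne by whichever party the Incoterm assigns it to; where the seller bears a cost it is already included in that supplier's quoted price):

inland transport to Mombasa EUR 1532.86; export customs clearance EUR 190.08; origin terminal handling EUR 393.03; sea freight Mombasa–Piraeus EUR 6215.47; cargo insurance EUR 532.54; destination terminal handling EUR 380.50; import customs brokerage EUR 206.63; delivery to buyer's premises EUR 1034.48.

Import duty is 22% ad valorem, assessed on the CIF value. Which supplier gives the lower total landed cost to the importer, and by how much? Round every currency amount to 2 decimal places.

Supplier B is cheaper by EUR 13420.69

Supplier A (CIF):
The CIF price already equals the CIF value: 94471.51
Import duty = 94471.51 × 22% = 20783.73
Buyer bears (A): 380.50 + 206.63 + 1034.48 = 1621.61
Landed cost (A) = invoice 94471.51 + 1621.61 + duty 20783.73 = 116876.85
Supplier B (FOB):
CIF value = FOB price + freight + insurance = 76722.93 + 6215.47 + 532.54 = 83470.94
Import duty = 83470.94 × 22% = 18363.61
Buyer bears (B): 6215.47 + 532.54 + 380.50 + 206.63 + 1034.48 = 8369.62
Landed cost (B) = invoice 76722.93 + 8369.62 + duty 18363.61 = 103456.16
Difference = |116876.85 − 103456.16| = 13420.69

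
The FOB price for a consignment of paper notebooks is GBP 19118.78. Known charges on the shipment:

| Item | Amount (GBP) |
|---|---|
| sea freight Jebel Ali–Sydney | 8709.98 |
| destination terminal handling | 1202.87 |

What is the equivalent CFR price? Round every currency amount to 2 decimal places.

Not relevant to the conversion: destination terminal — on the buyer under both terms; not part of either seller's price.
From FOB to CFR, the seller additionally bears: freight.
CFR price = 19118.78 + 8709.98 = 27828.76

CFR price: GBP 27828.76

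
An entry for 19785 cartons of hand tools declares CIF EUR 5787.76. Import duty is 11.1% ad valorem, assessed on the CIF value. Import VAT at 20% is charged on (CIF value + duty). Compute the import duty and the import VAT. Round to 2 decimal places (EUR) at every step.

Import duty = 5787.76 × 11.1% = 642.44
VAT base = CIF + duty = 5787.76 + 642.44 = 6430.20
Import VAT = 6430.20 × 20% = 1286.04

Import duty: EUR 642.44; import VAT: EUR 1286.04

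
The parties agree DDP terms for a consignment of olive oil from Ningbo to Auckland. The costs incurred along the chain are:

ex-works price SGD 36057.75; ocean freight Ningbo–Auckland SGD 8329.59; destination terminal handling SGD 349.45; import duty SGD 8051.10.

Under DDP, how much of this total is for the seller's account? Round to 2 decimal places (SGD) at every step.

DDP: the seller bears all costs including import duty.
Seller's account: goods 36057.75 + freight 8329.59 + destination terminal 349.45 + duty 8051.10 = 52787.89
Buyer's account: 0.00

Seller's account: SGD 52787.89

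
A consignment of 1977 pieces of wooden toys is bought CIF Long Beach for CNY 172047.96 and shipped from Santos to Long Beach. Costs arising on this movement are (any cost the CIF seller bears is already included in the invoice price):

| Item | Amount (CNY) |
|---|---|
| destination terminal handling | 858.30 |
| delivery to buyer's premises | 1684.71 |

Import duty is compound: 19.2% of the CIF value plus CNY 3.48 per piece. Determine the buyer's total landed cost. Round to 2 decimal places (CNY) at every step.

CIF: the seller pays costs through ocean freight and marine insurance to the destination port.
The CIF price already equals the CIF value: 172047.96
Ad valorem component: 172047.96 × 19.2% = 33033.21
Specific component: 1977 × 3.48 = 6879.96
Import duty = 33033.21 + 6879.96 = 39913.17
Buyer bears: destination terminal 858.30 + delivery 1684.71 + duty 39913.17 = 42456.18
Landed cost = invoice 172047.96 + 42456.18 = 214504.14

Total landed cost: CNY 214504.14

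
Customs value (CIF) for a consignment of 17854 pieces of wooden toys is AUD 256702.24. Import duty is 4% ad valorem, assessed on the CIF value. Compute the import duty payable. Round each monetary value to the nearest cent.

Import duty = 256702.24 × 4% = 10268.09

Import duty: AUD 10268.09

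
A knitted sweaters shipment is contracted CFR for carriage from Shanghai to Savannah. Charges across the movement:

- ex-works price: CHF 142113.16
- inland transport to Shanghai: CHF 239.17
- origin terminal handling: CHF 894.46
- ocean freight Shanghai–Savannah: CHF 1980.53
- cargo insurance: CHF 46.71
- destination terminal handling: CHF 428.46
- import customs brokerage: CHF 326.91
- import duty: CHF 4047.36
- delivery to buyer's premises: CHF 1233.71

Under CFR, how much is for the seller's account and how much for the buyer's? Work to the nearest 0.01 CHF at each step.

Seller: CHF 145227.32; buyer: CHF 6083.15

CFR: the seller pays costs through ocean freight to the destination port, but not insurance.
Seller's account: goods 142113.16 + inland to port 239.17 + origin terminal 894.46 + freight 1980.53 = 145227.32
Buyer's account: insurance 46.71 + destination terminal 428.46 + brokerage 326.91 + duty 4047.36 + delivery 1233.71 = 6083.15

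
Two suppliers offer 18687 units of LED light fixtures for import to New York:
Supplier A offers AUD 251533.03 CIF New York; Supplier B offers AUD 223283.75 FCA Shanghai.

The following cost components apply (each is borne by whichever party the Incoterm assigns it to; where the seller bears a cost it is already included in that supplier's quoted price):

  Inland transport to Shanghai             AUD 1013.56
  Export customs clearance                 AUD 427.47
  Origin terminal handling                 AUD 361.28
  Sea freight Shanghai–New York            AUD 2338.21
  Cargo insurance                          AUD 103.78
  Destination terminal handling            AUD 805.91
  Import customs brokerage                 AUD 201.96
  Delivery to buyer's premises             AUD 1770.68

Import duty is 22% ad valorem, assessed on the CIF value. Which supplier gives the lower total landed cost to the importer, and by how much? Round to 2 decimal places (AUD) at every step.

Supplier A (CIF):
The CIF price already equals the CIF value: 251533.03
Import duty = 251533.03 × 22% = 55337.27
Buyer bears (A): 805.91 + 201.96 + 1770.68 = 2778.55
Landed cost (A) = invoice 251533.03 + 2778.55 + duty 55337.27 = 309648.85
Supplier B (FCA):
CIF value = FCA price + origin terminal + freight + insurance = 223283.75 + 361.28 + 2338.21 + 103.78 = 226087.02
Import duty = 226087.02 × 22% = 49739.14
Buyer bears (B): 361.28 + 2338.21 + 103.78 + 805.91 + 201.96 + 1770.68 = 5581.82
Landed cost (B) = invoice 223283.75 + 5581.82 + duty 49739.14 = 278604.71
Difference = |309648.85 − 278604.71| = 31044.14

Supplier B is cheaper by AUD 31044.14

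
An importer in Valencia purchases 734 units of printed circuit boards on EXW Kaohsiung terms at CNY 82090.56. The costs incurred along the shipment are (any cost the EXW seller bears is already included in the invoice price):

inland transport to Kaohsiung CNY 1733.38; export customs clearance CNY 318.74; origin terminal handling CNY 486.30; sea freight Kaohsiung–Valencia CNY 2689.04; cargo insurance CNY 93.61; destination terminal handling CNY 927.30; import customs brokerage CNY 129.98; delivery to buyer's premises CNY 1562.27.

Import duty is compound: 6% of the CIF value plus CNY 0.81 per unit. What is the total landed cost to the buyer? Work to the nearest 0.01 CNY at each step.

Total landed cost: CNY 95870.42

EXW: the seller makes goods available at their premises; the buyer bears all onward costs.
CIF value = EXW price + inland to port + export clearance + origin terminal + freight + insurance = 82090.56 + 1733.38 + 318.74 + 486.30 + 2689.04 + 93.61 = 87411.63
Ad valorem component: 87411.63 × 6% = 5244.70
Specific component: 734 × 0.81 = 594.54
Import duty = 5244.70 + 594.54 = 5839.24
Buyer bears: inland to port 1733.38 + export clearance 318.74 + origin terminal 486.30 + freight 2689.04 + insurance 93.61 + destination terminal 927.30 + brokerage 129.98 + delivery 1562.27 + duty 5839.24 = 13779.86
Landed cost = invoice 82090.56 + 13779.86 = 95870.42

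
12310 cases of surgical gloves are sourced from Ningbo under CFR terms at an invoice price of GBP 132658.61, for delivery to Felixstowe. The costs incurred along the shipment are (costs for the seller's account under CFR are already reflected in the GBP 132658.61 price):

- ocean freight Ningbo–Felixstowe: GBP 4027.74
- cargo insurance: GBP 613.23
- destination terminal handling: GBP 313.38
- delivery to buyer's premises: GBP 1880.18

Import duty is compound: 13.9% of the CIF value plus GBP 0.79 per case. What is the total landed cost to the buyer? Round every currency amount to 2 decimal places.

Total landed cost: GBP 163715.09

CFR: the seller pays costs through ocean freight to the destination port, but not insurance.
Already in the invoice (seller's account under CFR): freight — exclude.
CIF value = CFR price + insurance = 132658.61 + 613.23 = 133271.84
Ad valorem component: 133271.84 × 13.9% = 18524.79
Specific component: 12310 × 0.79 = 9724.90
Import duty = 18524.79 + 9724.90 = 28249.69
Buyer bears: insurance 613.23 + destination terminal 313.38 + delivery 1880.18 + duty 28249.69 = 31056.48
Landed cost = invoice 132658.61 + 31056.48 = 163715.09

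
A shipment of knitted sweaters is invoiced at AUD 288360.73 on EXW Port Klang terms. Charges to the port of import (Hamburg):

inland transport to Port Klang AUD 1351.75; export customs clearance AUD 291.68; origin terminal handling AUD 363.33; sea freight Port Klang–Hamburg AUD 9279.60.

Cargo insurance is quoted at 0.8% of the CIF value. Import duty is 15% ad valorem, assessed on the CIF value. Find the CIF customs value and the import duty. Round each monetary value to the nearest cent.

CIF value: AUD 302063.60; import duty: AUD 45309.54

Let C be the CIF value. C = EXW price + pre-shipment costs + freight + 0.8% × C
C − 0.8% × C = 288360.73 + 1351.75 + 291.68 + 363.33 + 9279.60
0.992 × C = 299647.09
C = 299647.09 / 0.992 = 302063.60
Insurance premium = 0.8% × 302063.60 = 2416.51
Import duty = 302063.60 × 15% = 45309.54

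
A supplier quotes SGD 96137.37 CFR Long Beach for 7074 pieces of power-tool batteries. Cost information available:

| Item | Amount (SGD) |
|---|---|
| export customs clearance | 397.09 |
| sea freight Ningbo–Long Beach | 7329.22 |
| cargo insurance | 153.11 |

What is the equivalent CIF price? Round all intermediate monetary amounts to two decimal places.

CIF price: SGD 96290.48

Not relevant to the conversion: export clearance, freight — on the seller under both CFR and CIF; already in the CFR price and stays in the CIF price.
From CFR to CIF, the seller additionally bears: insurance.
CIF price = 96137.37 + 153.11 = 96290.48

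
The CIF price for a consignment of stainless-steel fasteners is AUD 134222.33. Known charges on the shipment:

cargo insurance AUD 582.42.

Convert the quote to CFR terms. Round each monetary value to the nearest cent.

From CIF to CFR, the seller no longer bears: insurance.
CFR price = 134222.33 − 582.42 = 133639.91

CFR price: AUD 133639.91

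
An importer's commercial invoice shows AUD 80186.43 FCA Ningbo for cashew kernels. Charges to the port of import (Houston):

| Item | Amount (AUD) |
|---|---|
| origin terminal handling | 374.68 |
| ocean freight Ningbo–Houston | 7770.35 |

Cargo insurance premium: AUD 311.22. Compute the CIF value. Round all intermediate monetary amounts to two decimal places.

CIF = FCA price + pre-shipment costs + freight + insurance
CIF = 80186.43 + 374.68 + 7770.35 + 311.22 = 88642.68

CIF value: AUD 88642.68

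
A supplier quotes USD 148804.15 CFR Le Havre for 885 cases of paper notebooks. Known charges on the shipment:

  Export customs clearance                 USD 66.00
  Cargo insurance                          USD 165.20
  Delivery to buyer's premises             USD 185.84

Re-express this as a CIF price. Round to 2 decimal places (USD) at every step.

Not relevant to the conversion: export clearance — on the seller under both CFR and CIF; already in the CFR price and stays in the CIF price. delivery — on the buyer under both terms; not part of either seller's price.
From CFR to CIF, the seller additionally bears: insurance.
CIF price = 148804.15 + 165.20 = 148969.35

CIF price: USD 148969.35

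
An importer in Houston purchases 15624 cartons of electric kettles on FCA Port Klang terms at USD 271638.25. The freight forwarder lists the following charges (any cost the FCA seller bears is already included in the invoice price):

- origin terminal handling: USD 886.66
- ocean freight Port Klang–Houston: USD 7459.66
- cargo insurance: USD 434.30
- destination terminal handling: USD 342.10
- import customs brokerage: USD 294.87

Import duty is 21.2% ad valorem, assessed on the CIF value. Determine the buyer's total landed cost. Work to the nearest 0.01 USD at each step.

Total landed cost: USD 340504.64

FCA: the seller delivers export-cleared goods to the carrier; the buyer bears costs from that point.
CIF value = FCA price + origin terminal + freight + insurance = 271638.25 + 886.66 + 7459.66 + 434.30 = 280418.87
Import duty = 280418.87 × 21.2% = 59448.80
Buyer bears: origin terminal 886.66 + freight 7459.66 + insurance 434.30 + destination terminal 342.10 + brokerage 294.87 + duty 59448.80 = 68866.39
Landed cost = invoice 271638.25 + 68866.39 = 340504.64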